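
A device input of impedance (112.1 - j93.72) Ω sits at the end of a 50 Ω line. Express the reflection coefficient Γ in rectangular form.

Γ ≈ 0.538 − j0.267

Γ = (Z_L − Z_0)/(Z_L + Z_0) = (62.1 − j93.72)/(162.1 − j93.72)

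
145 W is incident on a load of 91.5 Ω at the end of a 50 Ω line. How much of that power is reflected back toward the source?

P_reflected ≈ 12.5 W

Γ = (91.5 − 50)/(91.5 + 50) = 0.293
|Γ|² = 0.086
P_refl = |Γ|²·P_inc = 12.5 W, P_del = (1 − |Γ|²)·P_inc = 133 W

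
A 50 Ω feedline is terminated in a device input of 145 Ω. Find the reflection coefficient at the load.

Γ = (Z_L − Z_0)/(Z_L + Z_0) = (145 − 50)/(145 + 50) = 95/195

Γ = 0.487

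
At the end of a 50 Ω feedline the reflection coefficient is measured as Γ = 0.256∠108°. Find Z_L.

Z_L ≈ 38.2 + j19.9 Ω

Z_L = Z_0·(1 + Γ)/(1 − Γ) = 50·(0.921 + j0.243)/(1.08 − j0.243)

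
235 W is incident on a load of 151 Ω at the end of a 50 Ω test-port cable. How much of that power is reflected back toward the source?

P_reflected ≈ 59.3 W

Γ = (151 − 50)/(151 + 50) = 0.502
|Γ|² = 0.252
P_refl = |Γ|²·P_inc = 59.3 W, P_del = (1 − |Γ|²)·P_inc = 176 W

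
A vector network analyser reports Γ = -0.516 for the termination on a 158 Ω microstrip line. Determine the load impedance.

Z_L ≈ 50.4 Ω

Z_L = Z_0·(1 + Γ)/(1 − Γ) = 158·(0.484)/(1.52)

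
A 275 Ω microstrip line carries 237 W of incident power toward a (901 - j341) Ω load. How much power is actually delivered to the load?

P_delivered ≈ 157 W

|Γ| = |(626 − j341)/(1176 − j341)| = 0.582
|Γ|² = 0.339
P_refl = |Γ|²·P_inc = 80.3 W, P_del = (1 − |Γ|²)·P_inc = 157 W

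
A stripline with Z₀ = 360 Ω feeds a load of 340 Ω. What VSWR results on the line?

Γ = (340 − 360)/(340 + 360) = -0.0286
VSWR = (1 + 0.0286)/(1 − 0.0286)

VSWR ≈ 1.06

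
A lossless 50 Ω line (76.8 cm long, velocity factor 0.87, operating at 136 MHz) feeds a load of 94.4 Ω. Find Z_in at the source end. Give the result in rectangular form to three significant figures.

Z_in ≈ 50.1 + j32.4 Ω

λ = v/f = 0.87·c / 136 MHz = 1.92 m
βl = 2π·l/λ = 2π × 0.4 = 144°
tan(βl) = tan(144°) = -0.725
Z_in = Z_0·(Z_L + jZ_0·tanβl)/(Z_0 + jZ_L·tanβl)
     = 50·(94.4 − j36.2)/(50 − j68.4)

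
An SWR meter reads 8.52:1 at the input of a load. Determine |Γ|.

|Γ| ≈ 0.79

|Γ| = (S − 1)/(S + 1) = (8.52 − 1)/(8.52 + 1) = 7.52/9.52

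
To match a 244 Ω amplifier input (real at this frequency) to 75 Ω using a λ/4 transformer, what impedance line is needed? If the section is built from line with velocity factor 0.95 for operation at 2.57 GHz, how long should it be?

Z_qwt = √(Z_0·R_L) = √(75 × 244) = √18300
λ = 0.95·c/f = 0.111 m, so l = λ/4 = 0.0277 m

Z_qwt ≈ 135 Ω; length ≈ 2.77 cm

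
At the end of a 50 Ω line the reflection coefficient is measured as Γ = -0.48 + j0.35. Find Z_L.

Z_L ≈ 14 + j15.1 Ω

Z_L = Z_0·(1 + Γ)/(1 − Γ) = 50·(0.52 + j0.35)/(1.48 − j0.35)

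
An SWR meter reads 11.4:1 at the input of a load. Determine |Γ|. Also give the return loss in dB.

|Γ| ≈ 0.839; return loss ≈ 1.53 dB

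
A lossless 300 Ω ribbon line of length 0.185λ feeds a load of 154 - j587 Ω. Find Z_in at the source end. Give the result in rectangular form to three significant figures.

βl = 2π × 0.185 = 66.6°
tan(βl) = tan(66.6°) = 2.31
Z_in = Z_0·(Z_L + jZ_0·tanβl)/(Z_0 + jZ_L·tanβl)
     = 300·(154 + j106)/(1660 + j356)

Z_in ≈ 30.6 + j12.7 Ω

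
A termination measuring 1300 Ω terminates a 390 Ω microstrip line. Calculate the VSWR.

Γ = (1300 − 390)/(1300 + 390) = 0.538
VSWR = (1 + 0.538)/(1 − 0.538)

VSWR ≈ 3.33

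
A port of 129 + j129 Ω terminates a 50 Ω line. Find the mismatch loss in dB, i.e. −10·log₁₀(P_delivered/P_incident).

mismatch loss ≈ 2.76 dB

Γ = (79 + j129)/(179 + j129), |Γ| = 0.686
|Γ|² = 0.47, so P_del/P_inc = 1 − |Γ|² = 0.53
ML = −10·log₁₀(1 − |Γ|²)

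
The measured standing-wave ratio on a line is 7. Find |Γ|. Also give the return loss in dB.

|Γ| ≈ 0.75; return loss ≈ 2.5 dB

|Γ| = (S − 1)/(S + 1) = (7 − 1)/(7 + 1) = 6/8
RL = −20·log₁₀|Γ| = −20·log₁₀(0.75)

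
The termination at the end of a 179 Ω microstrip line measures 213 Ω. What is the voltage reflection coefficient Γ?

Γ = 0.0867

Γ = (Z_L − Z_0)/(Z_L + Z_0) = (213 − 179)/(213 + 179) = 34/392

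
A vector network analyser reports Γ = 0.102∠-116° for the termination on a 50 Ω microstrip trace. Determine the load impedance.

Z_L = Z_0·(1 + Γ)/(1 − Γ) = 50·(0.955 − j0.0917)/(1.04 + j0.0917)

Z_L ≈ 45 − j8.34 Ω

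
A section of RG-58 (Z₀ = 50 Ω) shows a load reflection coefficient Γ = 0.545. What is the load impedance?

Z_L = Z_0·(1 + Γ)/(1 − Γ) = 50·(1.54)/(0.455)

Z_L ≈ 170 Ω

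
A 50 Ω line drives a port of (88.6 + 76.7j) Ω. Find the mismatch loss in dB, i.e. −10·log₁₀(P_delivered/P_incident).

mismatch loss ≈ 1.51 dB

Γ = (38.6 + j76.7)/(138.6 + j76.7), |Γ| = 0.542
|Γ|² = 0.294, so P_del/P_inc = 1 − |Γ|² = 0.706
ML = −10·log₁₀(1 − |Γ|²)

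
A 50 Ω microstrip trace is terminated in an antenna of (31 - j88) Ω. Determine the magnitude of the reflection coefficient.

Γ = (Z_L − Z_0)/(Z_L + Z_0) = (-19 − j88)/(81 − j88)
|Γ| = 90/120

|Γ| ≈ 0.753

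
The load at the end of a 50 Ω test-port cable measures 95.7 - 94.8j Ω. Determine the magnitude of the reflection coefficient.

|Γ| ≈ 0.605

Γ = (Z_L − Z_0)/(Z_L + Z_0) = (45.7 − j94.8)/(145.7 − j94.8)
|Γ| = 105/174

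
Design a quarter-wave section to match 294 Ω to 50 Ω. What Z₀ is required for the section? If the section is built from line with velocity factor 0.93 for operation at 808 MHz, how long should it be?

Z_qwt = √(Z_0·R_L) = √(50 × 294) = √14700
λ = 0.93·c/f = 0.345 m, so l = λ/4 = 0.0863 m

Z_qwt ≈ 121 Ω; length ≈ 8.63 cm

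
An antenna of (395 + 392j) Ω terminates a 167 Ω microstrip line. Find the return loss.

RL ≈ 3.59 dB

Γ = (228 + j392)/(562 + j392), |Γ| = 0.662
RL = −20·log₁₀|Γ| = −20·log₁₀(0.662)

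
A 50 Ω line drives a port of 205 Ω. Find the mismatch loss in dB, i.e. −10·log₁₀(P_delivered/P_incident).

Γ = (205 − 50)/(205 + 50) = 0.608
|Γ|² = 0.369, so P_del/P_inc = 1 − |Γ|² = 0.631
ML = −10·log₁₀(1 − |Γ|²)

mismatch loss ≈ 2 dB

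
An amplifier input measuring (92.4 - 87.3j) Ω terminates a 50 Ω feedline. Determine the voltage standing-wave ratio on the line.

VSWR ≈ 3.77

Γ = (Z_L − Z_0)/(Z_L + Z_0) = (42.4 − j87.3)/(142.4 − j87.3)
|Γ| = 97.1/167 = 0.581
VSWR = (1 + |Γ|)/(1 − |Γ|) = 1.58/0.419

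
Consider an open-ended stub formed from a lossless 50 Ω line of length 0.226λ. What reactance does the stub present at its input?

βl = 2π × 0.226 = 81.4°
tan(βl) = 6.58
For an open-ended stub, Z_in = −jZ_0·cot(βl) = −jZ_0/tan(βl)

X_in ≈ -7.6 Ω (capacitive)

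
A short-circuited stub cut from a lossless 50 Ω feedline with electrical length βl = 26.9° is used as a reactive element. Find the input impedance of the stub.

tan(βl) = 0.507
For a short-circuited stub, Z_in = jZ_0·tan(βl)

Z_in ≈ +j25.4 Ω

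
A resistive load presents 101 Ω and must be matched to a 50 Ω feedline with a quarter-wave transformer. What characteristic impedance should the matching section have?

Z_qwt = √(Z_0·R_L) = √(50 × 101) = √5050

Z_qwt ≈ 71.1 Ω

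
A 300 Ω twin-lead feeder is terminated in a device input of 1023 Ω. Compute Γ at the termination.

Γ = (Z_L − Z_0)/(Z_L + Z_0) = (1023 − 300)/(1023 + 300) = 723/1323

Γ = 0.546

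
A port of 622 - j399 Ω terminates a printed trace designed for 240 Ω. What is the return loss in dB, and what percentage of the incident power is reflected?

Γ = (382 − j399)/(862 − j399), |Γ| = 0.582
RL = −20·log₁₀(0.582) = 4.71 dB
P_refl/P_inc = |Γ|² = 0.338

RL ≈ 4.71 dB; 33.8% of incident power reflected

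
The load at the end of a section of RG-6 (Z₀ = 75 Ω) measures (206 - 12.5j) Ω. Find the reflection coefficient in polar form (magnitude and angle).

Γ ≈ 0.468 ∠ -2.9°

Γ = (Z_L − Z_0)/(Z_L + Z_0) = (131 − j12.5)/(281 − j12.5)
|Γ| = 132/281 = 0.468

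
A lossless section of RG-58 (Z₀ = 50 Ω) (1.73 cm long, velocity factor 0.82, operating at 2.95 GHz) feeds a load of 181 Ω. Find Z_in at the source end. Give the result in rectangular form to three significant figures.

Z_in ≈ 14.8 − j12.6 Ω

λ = v/f = 0.82·c / 2.95 GHz = 0.0834 m
βl = 2π·l/λ = 2π × 0.207 = 74.7°
tan(βl) = tan(74.7°) = 3.65
Z_in = Z_0·(Z_L + jZ_0·tanβl)/(Z_0 + jZ_L·tanβl)
     = 50·(181 + j183)/(50 + j661)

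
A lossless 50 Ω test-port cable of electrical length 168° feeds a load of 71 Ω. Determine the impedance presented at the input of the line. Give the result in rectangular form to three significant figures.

tan(βl) = tan(168°) = -0.213
Z_in = Z_0·(Z_L + jZ_0·tanβl)/(Z_0 + jZ_L·tanβl)
     = 50·(71 − j10.6)/(50 − j15.1)

Z_in ≈ 68 + j9.9 Ω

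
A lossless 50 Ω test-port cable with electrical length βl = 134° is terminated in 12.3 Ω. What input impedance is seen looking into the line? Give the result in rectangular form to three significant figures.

Z_in ≈ 23.9 − j45.7 Ω

tan(βl) = tan(134°) = -1.04
Z_in = Z_0·(Z_L + jZ_0·tanβl)/(Z_0 + jZ_L·tanβl)
     = 50·(12.3 − j51.8)/(50 − j12.7)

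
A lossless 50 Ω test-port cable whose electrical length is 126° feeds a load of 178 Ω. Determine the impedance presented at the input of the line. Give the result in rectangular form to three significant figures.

Z_in ≈ 20.6 + j32.1 Ω

tan(βl) = tan(126°) = -1.38
Z_in = Z_0·(Z_L + jZ_0·tanβl)/(Z_0 + jZ_L·tanβl)
     = 50·(178 − j68.8)/(50 − j245)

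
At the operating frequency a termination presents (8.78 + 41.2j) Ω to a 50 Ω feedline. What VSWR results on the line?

Γ = (Z_L − Z_0)/(Z_L + Z_0) = (-41.22 + j41.2)/(58.78 + j41.2)
|Γ| = 58.3/71.8 = 0.812
VSWR = (1 + |Γ|)/(1 − |Γ|) = 1.81/0.188

VSWR ≈ 9.63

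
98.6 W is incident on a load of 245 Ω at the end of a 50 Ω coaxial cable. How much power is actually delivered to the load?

P_delivered ≈ 55.5 W

Γ = (245 − 50)/(245 + 50) = 0.661
|Γ|² = 0.437
P_refl = |Γ|²·P_inc = 43.1 W, P_del = (1 − |Γ|²)·P_inc = 55.5 W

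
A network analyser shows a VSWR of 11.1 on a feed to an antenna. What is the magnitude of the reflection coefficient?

|Γ| = (S − 1)/(S + 1) = (11.1 − 1)/(11.1 + 1) = 10.1/12.1

|Γ| ≈ 0.835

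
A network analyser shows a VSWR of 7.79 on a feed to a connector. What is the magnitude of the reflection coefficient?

|Γ| = (S − 1)/(S + 1) = (7.79 − 1)/(7.79 + 1) = 6.79/8.79

|Γ| ≈ 0.772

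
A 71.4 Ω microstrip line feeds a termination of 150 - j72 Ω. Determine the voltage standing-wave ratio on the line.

Γ = (Z_L − Z_0)/(Z_L + Z_0) = (78.6 − j72)/(221.4 − j72)
|Γ| = 107/233 = 0.458
VSWR = (1 + |Γ|)/(1 − |Γ|) = 1.46/0.542

VSWR ≈ 2.69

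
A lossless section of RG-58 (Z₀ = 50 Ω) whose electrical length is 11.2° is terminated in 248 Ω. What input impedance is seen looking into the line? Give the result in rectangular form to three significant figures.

Z_in ≈ 131 − j119 Ω

tan(βl) = tan(11.2°) = 0.198
Z_in = Z_0·(Z_L + jZ_0·tanβl)/(Z_0 + jZ_L·tanβl)
     = 50·(248 + j9.9)/(50 + j49.1)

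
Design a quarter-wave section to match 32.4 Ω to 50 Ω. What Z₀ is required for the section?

Z_qwt = √(Z_0·R_L) = √(50 × 32.4) = √1620

Z_qwt ≈ 40.2 Ω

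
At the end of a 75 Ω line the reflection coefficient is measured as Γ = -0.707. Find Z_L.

Z_L ≈ 12.9 Ω

Z_L = Z_0·(1 + Γ)/(1 − Γ) = 75·(0.293)/(1.71)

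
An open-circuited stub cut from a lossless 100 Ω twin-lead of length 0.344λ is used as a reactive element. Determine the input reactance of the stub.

βl = 2π × 0.344 = 124°
tan(βl) = -1.49
For an open-circuited stub, Z_in = −jZ_0·cot(βl) = −jZ_0/tan(βl)

X_in ≈ 67 Ω (inductive)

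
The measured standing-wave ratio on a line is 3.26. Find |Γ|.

|Γ| = (S − 1)/(S + 1) = (3.26 − 1)/(3.26 + 1) = 2.26/4.26

|Γ| ≈ 0.531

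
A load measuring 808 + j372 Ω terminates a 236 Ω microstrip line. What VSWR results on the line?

Γ = (Z_L − Z_0)/(Z_L + Z_0) = (572 + j372)/(1044 + j372)
|Γ| = 682/1110 = 0.616
VSWR = (1 + |Γ|)/(1 − |Γ|) = 1.62/0.384

VSWR ≈ 4.2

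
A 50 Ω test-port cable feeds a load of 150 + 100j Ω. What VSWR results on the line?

Γ = (Z_L − Z_0)/(Z_L + Z_0) = (100 + j100)/(200 + j100)
|Γ| = 141/224 = 0.632
VSWR = (1 + |Γ|)/(1 − |Γ|) = 1.63/0.368

VSWR ≈ 4.44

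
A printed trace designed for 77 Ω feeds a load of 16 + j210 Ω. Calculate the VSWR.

Γ = (Z_L − Z_0)/(Z_L + Z_0) = (-61 + j210)/(93 + j210)
|Γ| = 219/230 = 0.952
VSWR = (1 + |Γ|)/(1 − |Γ|) = 1.95/0.0479

VSWR ≈ 40.8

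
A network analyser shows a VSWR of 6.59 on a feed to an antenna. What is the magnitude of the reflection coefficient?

|Γ| ≈ 0.736

|Γ| = (S − 1)/(S + 1) = (6.59 − 1)/(6.59 + 1) = 5.59/7.59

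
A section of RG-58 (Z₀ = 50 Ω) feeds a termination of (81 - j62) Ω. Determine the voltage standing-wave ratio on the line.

VSWR ≈ 2.83

Γ = (Z_L − Z_0)/(Z_L + Z_0) = (31 − j62)/(131 − j62)
|Γ| = 69.3/145 = 0.478
VSWR = (1 + |Γ|)/(1 − |Γ|) = 1.48/0.522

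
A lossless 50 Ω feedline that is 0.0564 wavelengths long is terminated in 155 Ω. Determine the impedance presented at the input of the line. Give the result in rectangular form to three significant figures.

βl = 2π × 0.0564 = 20.3°
tan(βl) = tan(20.3°) = 0.37
Z_in = Z_0·(Z_L + jZ_0·tanβl)/(Z_0 + jZ_L·tanβl)
     = 50·(155 + j18.5)/(50 + j57.3)

Z_in ≈ 76.1 − j68.8 Ω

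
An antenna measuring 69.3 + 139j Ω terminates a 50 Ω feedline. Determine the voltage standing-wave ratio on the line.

Γ = (Z_L − Z_0)/(Z_L + Z_0) = (19.3 + j139)/(119.3 + j139)
|Γ| = 140/183 = 0.766
VSWR = (1 + |Γ|)/(1 − |Γ|) = 1.77/0.234

VSWR ≈ 7.55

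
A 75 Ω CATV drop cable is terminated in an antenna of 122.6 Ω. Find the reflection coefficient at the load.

Γ = (Z_L − Z_0)/(Z_L + Z_0) = (122.6 − 75)/(122.6 + 75) = 47.6/197.6

Γ = 0.241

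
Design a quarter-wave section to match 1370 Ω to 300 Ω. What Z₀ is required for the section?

Z_qwt = √(Z_0·R_L) = √(300 × 1370) = √411000

Z_qwt ≈ 641 Ω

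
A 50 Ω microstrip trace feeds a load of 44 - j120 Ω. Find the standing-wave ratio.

VSWR ≈ 8.44

Γ = (Z_L − Z_0)/(Z_L + Z_0) = (-6 − j120)/(94 − j120)
|Γ| = 120/152 = 0.788
VSWR = (1 + |Γ|)/(1 − |Γ|) = 1.79/0.212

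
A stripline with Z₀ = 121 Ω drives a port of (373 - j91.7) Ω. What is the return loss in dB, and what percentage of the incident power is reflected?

Γ = (252 − j91.7)/(494 − j91.7), |Γ| = 0.534
RL = −20·log₁₀(0.534) = 5.45 dB
P_refl/P_inc = |Γ|² = 0.285

RL ≈ 5.45 dB; 28.5% of incident power reflected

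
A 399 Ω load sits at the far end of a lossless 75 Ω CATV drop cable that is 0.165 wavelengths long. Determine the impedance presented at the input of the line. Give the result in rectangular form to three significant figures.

βl = 2π × 0.165 = 59.4°
tan(βl) = tan(59.4°) = 1.69
Z_in = Z_0·(Z_L + jZ_0·tanβl)/(Z_0 + jZ_L·tanβl)
     = 75·(399 + j127)/(75 + j675)

Z_in ≈ 18.8 − j42.3 Ω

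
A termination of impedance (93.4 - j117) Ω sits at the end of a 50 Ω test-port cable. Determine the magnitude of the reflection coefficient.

|Γ| ≈ 0.674

Γ = (Z_L − Z_0)/(Z_L + Z_0) = (43.4 − j117)/(143.4 − j117)
|Γ| = 125/185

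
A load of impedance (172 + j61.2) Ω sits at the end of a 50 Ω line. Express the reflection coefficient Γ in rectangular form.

Γ ≈ 0.581 + j0.115

Γ = (Z_L − Z_0)/(Z_L + Z_0) = (122 + j61.2)/(222 + j61.2)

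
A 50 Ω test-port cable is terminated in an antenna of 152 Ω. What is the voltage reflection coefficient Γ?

Γ = 0.505

Γ = (Z_L − Z_0)/(Z_L + Z_0) = (152 − 50)/(152 + 50) = 102/202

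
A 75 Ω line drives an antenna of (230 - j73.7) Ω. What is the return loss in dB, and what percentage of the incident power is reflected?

Γ = (155 − j73.7)/(305 − j73.7), |Γ| = 0.547
RL = −20·log₁₀(0.547) = 5.24 dB
P_refl/P_inc = |Γ|² = 0.299

RL ≈ 5.24 dB; 29.9% of incident power reflected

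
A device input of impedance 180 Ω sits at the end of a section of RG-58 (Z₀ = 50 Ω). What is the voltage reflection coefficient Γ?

Γ = 0.565

Γ = (Z_L − Z_0)/(Z_L + Z_0) = (180 − 50)/(180 + 50) = 130/230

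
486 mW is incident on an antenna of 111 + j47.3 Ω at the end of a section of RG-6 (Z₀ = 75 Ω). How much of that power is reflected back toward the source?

P_reflected ≈ 46.6 mW

|Γ| = |(36 + j47.3)/(186 + j47.3)| = 0.31
|Γ|² = 0.0959
P_refl = |Γ|²·P_inc = 46.6 mW, P_del = (1 − |Γ|²)·P_inc = 439 mW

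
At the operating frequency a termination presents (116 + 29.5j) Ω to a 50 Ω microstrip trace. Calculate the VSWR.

Γ = (Z_L − Z_0)/(Z_L + Z_0) = (66 + j29.5)/(166 + j29.5)
|Γ| = 72.3/169 = 0.429
VSWR = (1 + |Γ|)/(1 − |Γ|) = 1.43/0.571

VSWR ≈ 2.5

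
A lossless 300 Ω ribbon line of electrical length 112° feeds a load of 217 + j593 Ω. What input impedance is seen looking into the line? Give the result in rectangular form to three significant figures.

Z_in ≈ 40.8 − j13 Ω

tan(βl) = tan(112°) = -2.48
Z_in = Z_0·(Z_L + jZ_0·tanβl)/(Z_0 + jZ_L·tanβl)
     = 300·(217 − j150)/(1770 − j537)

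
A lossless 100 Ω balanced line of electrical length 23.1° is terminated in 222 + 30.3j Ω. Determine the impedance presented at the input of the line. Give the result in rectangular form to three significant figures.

Z_in ≈ 159 − j88.6 Ω

tan(βl) = tan(23.1°) = 0.427
Z_in = Z_0·(Z_L + jZ_0·tanβl)/(Z_0 + jZ_L·tanβl)
     = 100·(222 + j73)/(87.1 + j94.7)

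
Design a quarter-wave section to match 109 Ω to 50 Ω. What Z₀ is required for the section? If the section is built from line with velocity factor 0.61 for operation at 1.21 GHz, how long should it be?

Z_qwt = √(Z_0·R_L) = √(50 × 109) = √5450
λ = 0.61·c/f = 0.151 m, so l = λ/4 = 0.0378 m

Z_qwt ≈ 73.8 Ω; length ≈ 3.78 cm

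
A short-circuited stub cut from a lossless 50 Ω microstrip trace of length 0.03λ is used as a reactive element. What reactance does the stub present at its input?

X_in ≈ 9.54 Ω (inductive)

βl = 2π × 0.03 = 10.8°
tan(βl) = 0.191
For a short-circuited stub, Z_in = jZ_0·tan(βl)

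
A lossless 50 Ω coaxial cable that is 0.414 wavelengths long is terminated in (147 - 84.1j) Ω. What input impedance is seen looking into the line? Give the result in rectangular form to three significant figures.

βl = 2π × 0.414 = 149°
tan(βl) = tan(149°) = -0.6
Z_in = Z_0·(Z_L + jZ_0·tanβl)/(Z_0 + jZ_L·tanβl)
     = 50·(147 − j114)/(-0.453 − j88.2)

Z_in ≈ 64.3 + j83.7 Ω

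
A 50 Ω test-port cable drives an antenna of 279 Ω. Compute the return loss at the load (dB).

Γ = (279 − 50)/(279 + 50) = 0.696
RL = −20·log₁₀|Γ| = −20·log₁₀(0.696)

RL ≈ 3.15 dB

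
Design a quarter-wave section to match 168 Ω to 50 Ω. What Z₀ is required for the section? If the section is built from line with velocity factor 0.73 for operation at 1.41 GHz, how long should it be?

Z_qwt = √(Z_0·R_L) = √(50 × 168) = √8400
λ = 0.73·c/f = 0.155 m, so l = λ/4 = 0.0388 m

Z_qwt ≈ 91.7 Ω; length ≈ 3.88 cm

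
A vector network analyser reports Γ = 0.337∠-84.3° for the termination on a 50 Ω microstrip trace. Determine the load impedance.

Z_L = Z_0·(1 + Γ)/(1 − Γ) = 50·(1.03 − j0.335)/(0.967 + j0.335)

Z_L ≈ 42.3 − j32 Ω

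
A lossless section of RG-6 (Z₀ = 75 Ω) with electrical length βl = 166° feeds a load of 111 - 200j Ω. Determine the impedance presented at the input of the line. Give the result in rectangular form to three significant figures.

tan(βl) = tan(166°) = -0.249
Z_in = Z_0·(Z_L + jZ_0·tanβl)/(Z_0 + jZ_L·tanβl)
     = 75·(111 − j219)/(25.1 − j27.7)

Z_in ≈ 474 − j130 Ω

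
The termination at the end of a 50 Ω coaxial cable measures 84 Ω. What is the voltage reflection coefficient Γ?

Γ = (Z_L − Z_0)/(Z_L + Z_0) = (84 − 50)/(84 + 50) = 34/134

Γ = 0.254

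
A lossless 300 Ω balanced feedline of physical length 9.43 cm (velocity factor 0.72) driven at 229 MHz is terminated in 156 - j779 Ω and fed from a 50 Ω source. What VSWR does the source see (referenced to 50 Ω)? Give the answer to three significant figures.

λ = v/f = 0.72·c / 229 MHz = 0.943 m
βl = 2π·l/λ = 2π × 0.1 = 36°
tan(βl) = 0.726
Z_in = Z_0·(Z_L + jZ_0·tanβl)/(Z_0 + jZ_L·tanβl) = 28.1 − j198 Ω
Γ_s = (Z_in − Z_s)/(Z_in + Z_s) = (-21.9 − j198)/(78.1 − j198), |Γ_s| = 0.936
VSWR = (1 + |Γ_s|)/(1 − |Γ_s|)

VSWR ≈ 30.2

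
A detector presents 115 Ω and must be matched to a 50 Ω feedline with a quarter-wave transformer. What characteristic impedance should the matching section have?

Z_qwt = √(Z_0·R_L) = √(50 × 115) = √5750

Z_qwt ≈ 75.8 Ω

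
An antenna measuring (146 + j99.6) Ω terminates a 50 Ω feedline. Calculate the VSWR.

VSWR ≈ 4.39

Γ = (Z_L − Z_0)/(Z_L + Z_0) = (96 + j99.6)/(196 + j99.6)
|Γ| = 138/220 = 0.629
VSWR = (1 + |Γ|)/(1 − |Γ|) = 1.63/0.371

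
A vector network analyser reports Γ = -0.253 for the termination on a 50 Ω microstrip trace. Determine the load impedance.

Z_L ≈ 29.8 Ω

Z_L = Z_0·(1 + Γ)/(1 − Γ) = 50·(0.747)/(1.25)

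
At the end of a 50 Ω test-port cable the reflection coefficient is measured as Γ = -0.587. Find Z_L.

Z_L ≈ 13 Ω

Z_L = Z_0·(1 + Γ)/(1 − Γ) = 50·(0.413)/(1.59)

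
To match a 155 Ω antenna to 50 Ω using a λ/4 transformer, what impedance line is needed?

Z_qwt = √(Z_0·R_L) = √(50 × 155) = √7750

Z_qwt ≈ 88 Ω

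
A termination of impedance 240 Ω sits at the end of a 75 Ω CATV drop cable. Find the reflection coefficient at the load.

Γ = (Z_L − Z_0)/(Z_L + Z_0) = (240 − 75)/(240 + 75) = 165/315

Γ = 0.524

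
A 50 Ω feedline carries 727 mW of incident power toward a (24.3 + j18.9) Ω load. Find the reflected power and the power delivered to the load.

|Γ| = |(-25.7 + j18.9)/(74.3 + j18.9)| = 0.416
|Γ|² = 0.173
P_refl = |Γ|²·P_inc = 126 mW, P_del = (1 − |Γ|²)·P_inc = 601 mW

P_reflected ≈ 126 mW; P_delivered ≈ 601 mW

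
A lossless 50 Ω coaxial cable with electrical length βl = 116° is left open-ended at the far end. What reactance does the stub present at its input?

tan(βl) = -2.05
For an open-ended stub, Z_in = −jZ_0·cot(βl) = −jZ_0/tan(βl)

X_in ≈ 24.4 Ω (inductive)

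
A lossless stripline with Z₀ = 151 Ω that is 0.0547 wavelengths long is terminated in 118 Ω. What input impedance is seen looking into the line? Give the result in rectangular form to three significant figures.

βl = 2π × 0.0547 = 19.7°
tan(βl) = tan(19.7°) = 0.358
Z_in = Z_0·(Z_L + jZ_0·tanβl)/(Z_0 + jZ_L·tanβl)
     = 151·(118 + j54)/(151 + j42.2)

Z_in ≈ 123 + j19.5 Ω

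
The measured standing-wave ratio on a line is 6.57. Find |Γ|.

|Γ| ≈ 0.736

|Γ| = (S − 1)/(S + 1) = (6.57 − 1)/(6.57 + 1) = 5.57/7.57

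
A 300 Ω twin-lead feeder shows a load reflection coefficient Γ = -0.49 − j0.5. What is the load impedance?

Z_L = Z_0·(1 + Γ)/(1 − Γ) = 300·(0.51 − j0.5)/(1.49 + j0.5)

Z_L ≈ 61.9 − j121 Ω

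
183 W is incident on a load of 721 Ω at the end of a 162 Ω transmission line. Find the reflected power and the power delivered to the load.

P_reflected ≈ 73.3 W; P_delivered ≈ 110 W

Γ = (721 − 162)/(721 + 162) = 0.633
|Γ|² = 0.401
P_refl = |Γ|²·P_inc = 73.3 W, P_del = (1 − |Γ|²)·P_inc = 110 W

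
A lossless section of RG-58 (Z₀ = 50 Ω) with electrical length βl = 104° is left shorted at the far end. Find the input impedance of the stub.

Z_in ≈ −j201 Ω

tan(βl) = -4.01
For a shorted stub, Z_in = jZ_0·tan(βl)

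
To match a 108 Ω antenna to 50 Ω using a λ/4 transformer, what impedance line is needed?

Z_qwt ≈ 73.5 Ω

Z_qwt = √(Z_0·R_L) = √(50 × 108) = √5400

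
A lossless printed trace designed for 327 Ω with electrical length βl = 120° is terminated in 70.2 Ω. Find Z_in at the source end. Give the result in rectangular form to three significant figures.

Z_in ≈ 247 − j475 Ω

tan(βl) = tan(120°) = -1.73
Z_in = Z_0·(Z_L + jZ_0·tanβl)/(Z_0 + jZ_L·tanβl)
     = 327·(70.2 − j566)/(327 − j122)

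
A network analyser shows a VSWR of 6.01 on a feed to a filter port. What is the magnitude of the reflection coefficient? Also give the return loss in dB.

|Γ| ≈ 0.715; return loss ≈ 2.92 dB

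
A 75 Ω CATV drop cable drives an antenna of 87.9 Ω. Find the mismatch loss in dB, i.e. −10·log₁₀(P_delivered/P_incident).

mismatch loss ≈ 0.0273 dB

Γ = (87.9 − 75)/(87.9 + 75) = 0.0792
|Γ|² = 0.00627, so P_del/P_inc = 1 − |Γ|² = 0.994
ML = −10·log₁₀(1 − |Γ|²)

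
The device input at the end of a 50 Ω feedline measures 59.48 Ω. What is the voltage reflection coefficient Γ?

Γ = (Z_L − Z_0)/(Z_L + Z_0) = (59.48 − 50)/(59.48 + 50) = 9.48/109.5

Γ = 0.0866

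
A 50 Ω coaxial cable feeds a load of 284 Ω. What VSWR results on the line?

VSWR ≈ 5.68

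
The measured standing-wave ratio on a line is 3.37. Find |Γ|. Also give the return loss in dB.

|Γ| ≈ 0.542; return loss ≈ 5.31 dB

|Γ| = (S − 1)/(S + 1) = (3.37 − 1)/(3.37 + 1) = 2.37/4.37
RL = −20·log₁₀|Γ| = −20·log₁₀(0.542)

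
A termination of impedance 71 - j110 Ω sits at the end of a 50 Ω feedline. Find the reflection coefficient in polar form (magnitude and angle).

Γ = (Z_L − Z_0)/(Z_L + Z_0) = (21 − j110)/(121 − j110)
|Γ| = 112/164 = 0.685

Γ ≈ 0.685 ∠ -36.9°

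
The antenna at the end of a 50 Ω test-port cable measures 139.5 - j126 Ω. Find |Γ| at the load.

Γ = (Z_L − Z_0)/(Z_L + Z_0) = (89.5 − j126)/(189.5 − j126)
|Γ| = 155/228

|Γ| ≈ 0.679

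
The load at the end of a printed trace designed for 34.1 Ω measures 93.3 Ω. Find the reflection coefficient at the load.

Γ = (Z_L − Z_0)/(Z_L + Z_0) = (93.3 − 34.1)/(93.3 + 34.1) = 59.2/127.4

Γ = 0.465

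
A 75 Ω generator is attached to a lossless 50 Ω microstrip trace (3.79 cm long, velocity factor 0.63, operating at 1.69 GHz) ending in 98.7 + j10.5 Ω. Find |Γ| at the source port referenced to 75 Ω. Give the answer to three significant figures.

|Γ| ≈ 0.458

λ = v/f = 0.63·c / 1.69 GHz = 0.112 m
βl = 2π·l/λ = 2π × 0.339 = 122°
tan(βl) = -1.6
Z_in = Z_0·(Z_L + jZ_0·tanβl)/(Z_0 + jZ_L·tanβl) = 29.9 + j18.6 Ω
Γ_s = (Z_in − Z_s)/(Z_in + Z_s) = (-45.1 + j18.6)/(105 + j18.6), |Γ_s| = 0.458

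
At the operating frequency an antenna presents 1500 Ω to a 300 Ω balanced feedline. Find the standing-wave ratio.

VSWR ≈ 5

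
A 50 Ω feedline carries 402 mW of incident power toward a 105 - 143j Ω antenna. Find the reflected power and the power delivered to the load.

P_reflected ≈ 212 mW; P_delivered ≈ 190 mW

|Γ| = |(55 − j143)/(155 − j143)| = 0.727
|Γ|² = 0.528
P_refl = |Γ|²·P_inc = 212 mW, P_del = (1 − |Γ|²)·P_inc = 190 mW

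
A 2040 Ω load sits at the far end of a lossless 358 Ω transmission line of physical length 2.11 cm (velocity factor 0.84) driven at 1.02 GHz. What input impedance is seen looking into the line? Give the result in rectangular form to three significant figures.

Z_in ≈ 221 − j537 Ω

λ = v/f = 0.84·c / 1.02 GHz = 0.247 m
βl = 2π·l/λ = 2π × 0.0854 = 30.7°
tan(βl) = tan(30.7°) = 0.595
Z_in = Z_0·(Z_L + jZ_0·tanβl)/(Z_0 + jZ_L·tanβl)
     = 358·(2040 + j213)/(358 + j1210)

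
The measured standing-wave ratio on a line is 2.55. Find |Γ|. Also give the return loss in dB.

|Γ| ≈ 0.437; return loss ≈ 7.2 dB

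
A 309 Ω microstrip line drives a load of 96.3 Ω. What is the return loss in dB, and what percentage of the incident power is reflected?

RL ≈ 5.6 dB; 27.5% of incident power reflected

Γ = (96.3 − 309)/(96.3 + 309) = -0.525
RL = −20·log₁₀(0.525) = 5.6 dB
P_refl/P_inc = |Γ|² = 0.275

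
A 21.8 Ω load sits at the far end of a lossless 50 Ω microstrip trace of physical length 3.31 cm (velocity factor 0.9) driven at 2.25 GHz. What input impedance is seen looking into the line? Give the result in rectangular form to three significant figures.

Z_in ≈ 103 − j30.6 Ω

λ = v/f = 0.9·c / 2.25 GHz = 0.12 m
βl = 2π·l/λ = 2π × 0.276 = 99.3°
tan(βl) = tan(99.3°) = -6.11
Z_in = Z_0·(Z_L + jZ_0·tanβl)/(Z_0 + jZ_L·tanβl)
     = 50·(21.8 − j305)/(50 − j133)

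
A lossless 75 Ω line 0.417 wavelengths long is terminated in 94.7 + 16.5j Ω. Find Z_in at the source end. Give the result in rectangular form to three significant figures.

Z_in ≈ 70.2 + j21.6 Ω

βl = 2π × 0.417 = 150°
tan(βl) = tan(150°) = -0.575
Z_in = Z_0·(Z_L + jZ_0·tanβl)/(Z_0 + jZ_L·tanβl)
     = 75·(94.7 − j26.6)/(84.5 − j54.4)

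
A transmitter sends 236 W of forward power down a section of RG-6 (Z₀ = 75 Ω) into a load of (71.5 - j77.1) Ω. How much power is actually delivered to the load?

|Γ| = |(-3.5 − j77.1)/(146.5 − j77.1)| = 0.466
|Γ|² = 0.217
P_refl = |Γ|²·P_inc = 51.3 W, P_del = (1 − |Γ|²)·P_inc = 185 W

P_delivered ≈ 185 W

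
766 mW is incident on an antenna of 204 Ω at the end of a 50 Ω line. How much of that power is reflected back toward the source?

Γ = (204 − 50)/(204 + 50) = 0.606
|Γ|² = 0.368
P_refl = |Γ|²·P_inc = 282 mW, P_del = (1 − |Γ|²)·P_inc = 484 mW

P_reflected ≈ 282 mW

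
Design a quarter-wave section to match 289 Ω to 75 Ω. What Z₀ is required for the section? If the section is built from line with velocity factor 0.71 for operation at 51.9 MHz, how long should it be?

Z_qwt ≈ 147 Ω; length ≈ 1.03 m

Z_qwt = √(Z_0·R_L) = √(75 × 289) = √21680
λ = 0.71·c/f = 4.1 m, so l = λ/4 = 1.03 m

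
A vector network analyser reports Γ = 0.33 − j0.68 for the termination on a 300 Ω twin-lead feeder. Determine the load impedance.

Z_L ≈ 141 − j448 Ω

Z_L = Z_0·(1 + Γ)/(1 − Γ) = 300·(1.33 − j0.68)/(0.67 + j0.68)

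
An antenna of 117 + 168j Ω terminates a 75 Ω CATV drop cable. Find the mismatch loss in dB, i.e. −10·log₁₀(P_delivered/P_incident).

mismatch loss ≈ 2.68 dB

Γ = (42 + j168)/(192 + j168), |Γ| = 0.679
|Γ|² = 0.461, so P_del/P_inc = 1 − |Γ|² = 0.539
ML = −10·log₁₀(1 − |Γ|²)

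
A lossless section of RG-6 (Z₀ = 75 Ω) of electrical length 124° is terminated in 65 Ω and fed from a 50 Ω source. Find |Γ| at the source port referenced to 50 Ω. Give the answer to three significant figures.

tan(βl) = -1.48
Z_in = Z_0·(Z_L + jZ_0·tanβl)/(Z_0 + jZ_L·tanβl) = 78.4 − j10.4 Ω
Γ_s = (Z_in − Z_s)/(Z_in + Z_s) = (28.4 − j10.4)/(128 − j10.4), |Γ_s| = 0.235

|Γ| ≈ 0.235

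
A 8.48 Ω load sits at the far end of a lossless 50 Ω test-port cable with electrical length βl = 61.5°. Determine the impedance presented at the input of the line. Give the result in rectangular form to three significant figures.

tan(βl) = tan(61.5°) = 1.84
Z_in = Z_0·(Z_L + jZ_0·tanβl)/(Z_0 + jZ_L·tanβl)
     = 50·(8.48 + j92.1)/(50 + j15.6)

Z_in ≈ 33.9 + j81.5 Ω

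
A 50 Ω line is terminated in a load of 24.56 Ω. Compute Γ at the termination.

Γ = -0.341

Γ = (Z_L − Z_0)/(Z_L + Z_0) = (24.56 − 50)/(24.56 + 50) = -25.44/74.56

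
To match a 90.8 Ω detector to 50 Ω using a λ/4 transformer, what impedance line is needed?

Z_qwt ≈ 67.4 Ω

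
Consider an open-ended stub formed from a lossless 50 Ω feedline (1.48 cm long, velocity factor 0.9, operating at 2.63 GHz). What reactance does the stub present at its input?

λ = v/f = 0.9·c / 2.63 GHz = 0.103 m
βl = 2π·l/λ = 2π × 0.144 = 51.9°
tan(βl) = 1.28
For an open-ended stub, Z_in = −jZ_0·cot(βl) = −jZ_0/tan(βl)

X_in ≈ -39.2 Ω (capacitive)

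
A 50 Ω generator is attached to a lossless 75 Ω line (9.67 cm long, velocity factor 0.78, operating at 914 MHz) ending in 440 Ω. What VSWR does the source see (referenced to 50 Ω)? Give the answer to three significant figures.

λ = v/f = 0.78·c / 914 MHz = 0.256 m
βl = 2π·l/λ = 2π × 0.378 = 136°
tan(βl) = -0.967
Z_in = Z_0·(Z_L + jZ_0·tanβl)/(Z_0 + jZ_L·tanβl) = 25.7 + j73.1 Ω
Γ_s = (Z_in − Z_s)/(Z_in + Z_s) = (-24.3 + j73.1)/(75.7 + j73.1), |Γ_s| = 0.732
VSWR = (1 + |Γ_s|)/(1 − |Γ_s|)

VSWR ≈ 6.47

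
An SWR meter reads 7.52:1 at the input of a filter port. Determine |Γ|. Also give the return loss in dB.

|Γ| ≈ 0.765; return loss ≈ 2.32 dB

|Γ| = (S − 1)/(S + 1) = (7.52 − 1)/(7.52 + 1) = 6.52/8.52
RL = −20·log₁₀|Γ| = −20·log₁₀(0.765)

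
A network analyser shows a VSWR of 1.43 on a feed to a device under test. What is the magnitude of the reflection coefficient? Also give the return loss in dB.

|Γ| ≈ 0.177; return loss ≈ 15 dB

|Γ| = (S − 1)/(S + 1) = (1.43 − 1)/(1.43 + 1) = 0.43/2.43
RL = −20·log₁₀|Γ| = −20·log₁₀(0.177)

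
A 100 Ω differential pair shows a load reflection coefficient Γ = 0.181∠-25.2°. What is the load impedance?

Z_L ≈ 137 − j21.9 Ω

Z_L = Z_0·(1 + Γ)/(1 − Γ) = 100·(1.16 − j0.0771)/(0.836 + j0.0771)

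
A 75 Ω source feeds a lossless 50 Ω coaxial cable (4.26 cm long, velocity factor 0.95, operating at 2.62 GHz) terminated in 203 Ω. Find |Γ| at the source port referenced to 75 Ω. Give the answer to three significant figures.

λ = v/f = 0.95·c / 2.62 GHz = 0.109 m
βl = 2π·l/λ = 2π × 0.392 = 141°
tan(βl) = -0.81
Z_in = Z_0·(Z_L + jZ_0·tanβl)/(Z_0 + jZ_L·tanβl) = 28.4 + j53.1 Ω
Γ_s = (Z_in − Z_s)/(Z_in + Z_s) = (-46.6 + j53.1)/(103 + j53.1), |Γ_s| = 0.607

|Γ| ≈ 0.607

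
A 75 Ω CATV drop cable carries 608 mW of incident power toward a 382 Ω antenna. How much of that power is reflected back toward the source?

Γ = (382 − 75)/(382 + 75) = 0.672
|Γ|² = 0.451
P_refl = |Γ|²·P_inc = 274 mW, P_del = (1 − |Γ|²)·P_inc = 334 mW

P_reflected ≈ 274 mW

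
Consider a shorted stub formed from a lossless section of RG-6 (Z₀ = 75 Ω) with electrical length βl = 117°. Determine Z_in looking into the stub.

tan(βl) = -1.96
For a shorted stub, Z_in = jZ_0·tan(βl)

Z_in ≈ −j147 Ω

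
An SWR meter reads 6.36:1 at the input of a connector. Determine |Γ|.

|Γ| ≈ 0.728

|Γ| = (S − 1)/(S + 1) = (6.36 − 1)/(6.36 + 1) = 5.36/7.36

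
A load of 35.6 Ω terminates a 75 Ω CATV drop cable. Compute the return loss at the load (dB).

Γ = (35.6 − 75)/(35.6 + 75) = -0.356
RL = −20·log₁₀|Γ| = −20·log₁₀(0.356)

RL ≈ 8.97 dB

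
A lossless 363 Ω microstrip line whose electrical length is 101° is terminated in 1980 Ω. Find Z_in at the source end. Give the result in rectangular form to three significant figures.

Z_in ≈ 69 + j68.1 Ω

tan(βl) = tan(101°) = -5.14
Z_in = Z_0·(Z_L + jZ_0·tanβl)/(Z_0 + jZ_L·tanβl)
     = 363·(1980 − j1870)/(363 − j10200)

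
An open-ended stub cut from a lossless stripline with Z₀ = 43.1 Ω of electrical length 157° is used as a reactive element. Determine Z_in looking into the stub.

Z_in ≈ +j102 Ω

tan(βl) = -0.424
For an open-ended stub, Z_in = −jZ_0·cot(βl) = −jZ_0/tan(βl)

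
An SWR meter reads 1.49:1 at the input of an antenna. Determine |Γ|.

|Γ| ≈ 0.197

|Γ| = (S − 1)/(S + 1) = (1.49 − 1)/(1.49 + 1) = 0.49/2.49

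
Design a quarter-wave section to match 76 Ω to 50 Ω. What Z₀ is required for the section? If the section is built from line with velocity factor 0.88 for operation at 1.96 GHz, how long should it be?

Z_qwt = √(Z_0·R_L) = √(50 × 76) = √3800
λ = 0.88·c/f = 0.135 m, so l = λ/4 = 0.0337 m

Z_qwt ≈ 61.6 Ω; length ≈ 3.37 cm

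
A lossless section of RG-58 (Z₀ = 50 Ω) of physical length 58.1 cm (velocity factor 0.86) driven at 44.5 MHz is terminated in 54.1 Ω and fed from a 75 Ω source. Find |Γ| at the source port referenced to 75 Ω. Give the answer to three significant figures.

|Γ| ≈ 0.192

λ = v/f = 0.86·c / 44.5 MHz = 5.8 m
βl = 2π·l/λ = 2π × 0.1 = 36.1°
tan(βl) = 0.729
Z_in = Z_0·(Z_L + jZ_0·tanβl)/(Z_0 + jZ_L·tanβl) = 51.1 − j3.84 Ω
Γ_s = (Z_in − Z_s)/(Z_in + Z_s) = (-23.9 − j3.84)/(126 − j3.84), |Γ_s| = 0.192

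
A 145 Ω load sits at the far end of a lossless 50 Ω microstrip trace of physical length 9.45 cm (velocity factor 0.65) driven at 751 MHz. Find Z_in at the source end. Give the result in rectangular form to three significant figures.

λ = v/f = 0.65·c / 751 MHz = 0.26 m
βl = 2π·l/λ = 2π × 0.364 = 131°
tan(βl) = tan(131°) = -1.15
Z_in = Z_0·(Z_L + jZ_0·tanβl)/(Z_0 + jZ_L·tanβl)
     = 50·(145 − j57.5)/(50 − j167)

Z_in ≈ 27.8 + j35.2 Ω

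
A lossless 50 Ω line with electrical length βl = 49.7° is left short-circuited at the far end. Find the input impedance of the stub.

Z_in ≈ +j59 Ω

tan(βl) = 1.18
For a short-circuited stub, Z_in = jZ_0·tan(βl)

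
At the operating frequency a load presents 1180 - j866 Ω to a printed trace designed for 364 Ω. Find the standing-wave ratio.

VSWR ≈ 5.1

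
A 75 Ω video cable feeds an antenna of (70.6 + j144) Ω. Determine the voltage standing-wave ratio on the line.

Γ = (Z_L − Z_0)/(Z_L + Z_0) = (-4.4 + j144)/(145.6 + j144)
|Γ| = 144/205 = 0.704
VSWR = (1 + |Γ|)/(1 − |Γ|) = 1.7/0.296

VSWR ≈ 5.75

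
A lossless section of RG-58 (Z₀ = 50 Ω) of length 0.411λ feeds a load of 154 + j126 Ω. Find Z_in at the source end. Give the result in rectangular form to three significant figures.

βl = 2π × 0.411 = 148°
tan(βl) = tan(148°) = -0.626
Z_in = Z_0·(Z_L + jZ_0·tanβl)/(Z_0 + jZ_L·tanβl)
     = 50·(154 + j94.7)/(129 − j96.4)

Z_in ≈ 20.7 + j52.2 Ω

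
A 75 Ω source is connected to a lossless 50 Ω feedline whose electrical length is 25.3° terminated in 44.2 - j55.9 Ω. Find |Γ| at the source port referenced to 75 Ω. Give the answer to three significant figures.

tan(βl) = 0.473
Z_in = Z_0·(Z_L + jZ_0·tanβl)/(Z_0 + jZ_L·tanβl) = 21.5 − j27 Ω
Γ_s = (Z_in − Z_s)/(Z_in + Z_s) = (-53.5 − j27)/(96.5 − j27), |Γ_s| = 0.597

|Γ| ≈ 0.597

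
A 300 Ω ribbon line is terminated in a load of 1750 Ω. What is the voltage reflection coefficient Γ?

Γ = 0.707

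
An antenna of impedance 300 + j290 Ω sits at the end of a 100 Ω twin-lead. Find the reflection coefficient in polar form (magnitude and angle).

Γ ≈ 0.713 ∠ 19.5°

Γ = (Z_L − Z_0)/(Z_L + Z_0) = (200 + j290)/(400 + j290)
|Γ| = 352/494 = 0.713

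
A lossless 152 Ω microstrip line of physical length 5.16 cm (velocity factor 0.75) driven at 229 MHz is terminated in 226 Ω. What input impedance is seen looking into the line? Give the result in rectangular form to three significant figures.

λ = v/f = 0.75·c / 229 MHz = 0.983 m
βl = 2π·l/λ = 2π × 0.0525 = 18.9°
tan(βl) = tan(18.9°) = 0.342
Z_in = Z_0·(Z_L + jZ_0·tanβl)/(Z_0 + jZ_L·tanβl)
     = 152·(226 + j52.1)/(152 + j77.4)

Z_in ≈ 201 − j50 Ω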